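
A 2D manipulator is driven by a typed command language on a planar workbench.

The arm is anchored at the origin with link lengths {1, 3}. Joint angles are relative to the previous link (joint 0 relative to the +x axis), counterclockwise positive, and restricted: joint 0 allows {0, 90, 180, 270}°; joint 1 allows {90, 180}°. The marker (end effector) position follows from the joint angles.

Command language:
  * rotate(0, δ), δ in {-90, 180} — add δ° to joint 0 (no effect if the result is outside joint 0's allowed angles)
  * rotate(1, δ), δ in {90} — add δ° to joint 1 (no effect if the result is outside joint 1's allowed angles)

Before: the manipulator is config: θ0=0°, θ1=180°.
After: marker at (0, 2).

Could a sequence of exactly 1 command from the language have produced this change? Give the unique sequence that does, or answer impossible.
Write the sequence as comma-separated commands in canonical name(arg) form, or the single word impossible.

from: config: θ0=0°, θ1=180°
step 1 (rotate(0, -90)): config: θ0=270°, θ1=180°
no other 1-command option fits: unique.

rotate(0, -90)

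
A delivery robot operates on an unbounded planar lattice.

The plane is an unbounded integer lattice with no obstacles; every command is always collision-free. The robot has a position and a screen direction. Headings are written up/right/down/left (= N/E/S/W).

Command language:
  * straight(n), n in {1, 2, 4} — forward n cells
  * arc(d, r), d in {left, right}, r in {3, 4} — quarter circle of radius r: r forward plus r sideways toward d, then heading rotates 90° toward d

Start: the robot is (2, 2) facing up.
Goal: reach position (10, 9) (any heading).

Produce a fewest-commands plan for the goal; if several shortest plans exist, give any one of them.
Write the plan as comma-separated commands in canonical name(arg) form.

arc(right, 3), straight(1), arc(left, 4)

initial: (2, 2) facing up
1. arc(right, 3) → (5, 5) facing right
2. straight(1) → (6, 5) facing right
3. arc(left, 4) → (10, 9) facing up
no 2-step plan works, so 3 is optimal.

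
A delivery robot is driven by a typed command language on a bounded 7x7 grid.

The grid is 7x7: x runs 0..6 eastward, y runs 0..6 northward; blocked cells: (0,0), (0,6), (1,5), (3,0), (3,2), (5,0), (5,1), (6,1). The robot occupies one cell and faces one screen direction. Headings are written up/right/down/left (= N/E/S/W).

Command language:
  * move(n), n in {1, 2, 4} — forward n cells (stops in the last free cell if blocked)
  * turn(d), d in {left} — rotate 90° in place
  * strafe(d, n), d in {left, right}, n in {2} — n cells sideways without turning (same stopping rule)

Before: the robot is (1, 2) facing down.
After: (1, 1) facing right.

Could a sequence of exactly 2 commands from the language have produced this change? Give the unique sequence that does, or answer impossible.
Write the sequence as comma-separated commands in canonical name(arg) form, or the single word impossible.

key: cell and facing (now E) both changed — the 2 commands mix motion and turning
initial: (1, 2) facing down
step 1 (move(1)): (1, 1) facing down
step 2 (turn(left)): (1, 1) facing right
no rival 2-sequence matches.

move(1), turn(left)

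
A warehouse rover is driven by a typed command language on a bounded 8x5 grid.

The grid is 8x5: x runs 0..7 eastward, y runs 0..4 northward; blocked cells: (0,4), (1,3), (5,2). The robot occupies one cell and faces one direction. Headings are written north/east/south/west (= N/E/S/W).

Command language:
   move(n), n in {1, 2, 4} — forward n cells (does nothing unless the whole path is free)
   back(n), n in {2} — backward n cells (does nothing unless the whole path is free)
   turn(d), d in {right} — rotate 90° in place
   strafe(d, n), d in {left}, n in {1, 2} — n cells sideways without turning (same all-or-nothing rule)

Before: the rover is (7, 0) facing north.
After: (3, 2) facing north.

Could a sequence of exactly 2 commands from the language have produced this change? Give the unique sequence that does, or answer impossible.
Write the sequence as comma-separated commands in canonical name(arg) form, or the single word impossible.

checked all 2-command options: none fits.

impossible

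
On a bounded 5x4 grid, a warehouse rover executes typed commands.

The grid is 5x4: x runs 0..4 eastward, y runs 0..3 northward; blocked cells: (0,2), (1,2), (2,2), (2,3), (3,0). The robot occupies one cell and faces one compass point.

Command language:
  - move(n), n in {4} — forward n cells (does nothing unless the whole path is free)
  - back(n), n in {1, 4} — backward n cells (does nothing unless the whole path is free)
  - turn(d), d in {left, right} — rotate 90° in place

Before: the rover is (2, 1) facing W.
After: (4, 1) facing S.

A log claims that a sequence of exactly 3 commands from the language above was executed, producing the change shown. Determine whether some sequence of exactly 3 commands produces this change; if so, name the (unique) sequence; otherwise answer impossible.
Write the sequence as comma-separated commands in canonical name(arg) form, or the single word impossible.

back(1), back(1), turn(left)

key: running turn(left) before back(1) would end elsewhere — order is forced
t0: (2, 1) facing W
step 1 (back(1)): (3, 1) facing W
step 2 (back(1)): (4, 1) facing W
step 3 (turn(left)): (4, 1) facing S
no other 3-command option fits: unique.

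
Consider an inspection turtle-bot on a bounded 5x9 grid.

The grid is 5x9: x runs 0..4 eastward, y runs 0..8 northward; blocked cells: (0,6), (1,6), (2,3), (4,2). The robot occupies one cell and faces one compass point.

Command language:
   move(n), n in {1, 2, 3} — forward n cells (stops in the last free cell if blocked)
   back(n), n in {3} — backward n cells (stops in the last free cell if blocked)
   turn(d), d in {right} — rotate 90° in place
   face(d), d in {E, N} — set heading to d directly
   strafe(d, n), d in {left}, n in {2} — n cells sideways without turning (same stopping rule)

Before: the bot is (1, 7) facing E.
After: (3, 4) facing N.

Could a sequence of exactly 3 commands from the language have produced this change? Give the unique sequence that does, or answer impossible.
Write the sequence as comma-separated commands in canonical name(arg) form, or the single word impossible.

move(2), face(N), back(3)

key: cell and facing (now N) both changed — the 3 commands mix motion and turning
t0: (1, 7) facing E
1. move(2) → (3, 7) facing E
2. face(N) → (3, 7) facing N
3. back(3) → (3, 4) facing N
uniquely the one of 512 3-step routes that fits.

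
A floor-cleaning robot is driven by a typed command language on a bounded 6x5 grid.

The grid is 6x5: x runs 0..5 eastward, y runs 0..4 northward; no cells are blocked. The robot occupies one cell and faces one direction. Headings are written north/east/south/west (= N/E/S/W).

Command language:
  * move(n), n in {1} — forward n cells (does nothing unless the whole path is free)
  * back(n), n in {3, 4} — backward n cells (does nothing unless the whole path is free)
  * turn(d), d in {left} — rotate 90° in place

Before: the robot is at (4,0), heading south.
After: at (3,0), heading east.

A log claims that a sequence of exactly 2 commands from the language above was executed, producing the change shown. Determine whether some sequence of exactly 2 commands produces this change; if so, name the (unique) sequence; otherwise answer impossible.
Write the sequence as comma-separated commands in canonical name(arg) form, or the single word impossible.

impossible

no 2-step route produces this change.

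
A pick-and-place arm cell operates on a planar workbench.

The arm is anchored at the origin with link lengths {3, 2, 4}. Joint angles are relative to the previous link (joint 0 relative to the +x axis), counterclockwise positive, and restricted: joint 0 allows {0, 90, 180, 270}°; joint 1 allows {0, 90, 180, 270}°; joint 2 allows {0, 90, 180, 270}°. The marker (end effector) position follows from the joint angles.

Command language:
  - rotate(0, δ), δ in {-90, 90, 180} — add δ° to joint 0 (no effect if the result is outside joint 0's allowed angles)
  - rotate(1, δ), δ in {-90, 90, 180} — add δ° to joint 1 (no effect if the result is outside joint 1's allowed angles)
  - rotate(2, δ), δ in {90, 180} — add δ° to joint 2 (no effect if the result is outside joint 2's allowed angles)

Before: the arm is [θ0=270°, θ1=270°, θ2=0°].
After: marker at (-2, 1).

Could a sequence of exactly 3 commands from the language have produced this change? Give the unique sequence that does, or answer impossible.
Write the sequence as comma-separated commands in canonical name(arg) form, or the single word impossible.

rotate(2, 90), rotate(2, 90), rotate(2, 90)

from: [θ0=270°, θ1=270°, θ2=0°]
t=1 rotate(2, 90) ⇒ [θ0=270°, θ1=270°, θ2=90°]
t=2 rotate(2, 90) ⇒ [θ0=270°, θ1=270°, θ2=180°]
t=3 rotate(2, 90) ⇒ [θ0=270°, θ1=270°, θ2=270°]
no rival 3-sequence matches.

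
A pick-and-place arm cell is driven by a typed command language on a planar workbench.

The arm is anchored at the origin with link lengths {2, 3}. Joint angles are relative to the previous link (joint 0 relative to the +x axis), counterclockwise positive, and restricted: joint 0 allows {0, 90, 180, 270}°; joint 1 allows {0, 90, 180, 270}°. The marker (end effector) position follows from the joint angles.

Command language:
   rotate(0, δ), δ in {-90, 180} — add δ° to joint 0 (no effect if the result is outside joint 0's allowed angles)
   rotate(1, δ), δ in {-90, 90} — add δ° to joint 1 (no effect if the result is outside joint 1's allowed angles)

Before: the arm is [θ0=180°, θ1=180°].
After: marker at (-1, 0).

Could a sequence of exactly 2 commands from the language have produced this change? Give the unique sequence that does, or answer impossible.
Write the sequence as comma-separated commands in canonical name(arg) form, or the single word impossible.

rotate(0, -90), rotate(0, -90)

initial: [θ0=180°, θ1=180°]
[1] after rotate(0, -90): [θ0=90°, θ1=180°]
[2] after rotate(0, -90): [θ0=0°, θ1=180°]
no rival 2-sequence matches.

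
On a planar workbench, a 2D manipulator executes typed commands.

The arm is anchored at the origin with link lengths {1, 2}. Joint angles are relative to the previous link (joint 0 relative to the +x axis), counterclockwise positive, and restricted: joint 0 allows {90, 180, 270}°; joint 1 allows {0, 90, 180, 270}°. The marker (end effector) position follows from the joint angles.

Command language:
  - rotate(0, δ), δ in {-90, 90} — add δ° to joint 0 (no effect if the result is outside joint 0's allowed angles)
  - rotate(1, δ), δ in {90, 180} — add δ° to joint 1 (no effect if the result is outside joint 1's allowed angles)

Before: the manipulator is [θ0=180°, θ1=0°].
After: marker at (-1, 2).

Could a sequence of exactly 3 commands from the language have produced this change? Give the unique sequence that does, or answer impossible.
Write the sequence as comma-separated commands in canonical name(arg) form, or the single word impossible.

rotate(1, 90), rotate(1, 90), rotate(1, 90)

begin: [θ0=180°, θ1=0°]
1. rotate(1, 90) → [θ0=180°, θ1=90°]
2. rotate(1, 90) → [θ0=180°, θ1=180°]
3. rotate(1, 90) → [θ0=180°, θ1=270°]
uniquely the one of 64 3-step routes that fits.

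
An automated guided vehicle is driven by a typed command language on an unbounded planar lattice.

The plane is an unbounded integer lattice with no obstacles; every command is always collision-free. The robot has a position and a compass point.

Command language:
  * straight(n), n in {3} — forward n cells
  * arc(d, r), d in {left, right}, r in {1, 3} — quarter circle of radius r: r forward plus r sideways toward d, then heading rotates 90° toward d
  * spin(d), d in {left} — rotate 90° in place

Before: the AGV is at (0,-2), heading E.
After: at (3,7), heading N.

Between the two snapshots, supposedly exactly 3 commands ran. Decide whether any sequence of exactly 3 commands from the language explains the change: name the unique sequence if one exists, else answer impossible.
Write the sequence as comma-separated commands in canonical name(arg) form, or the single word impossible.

key: position moved to (3,7) AND the heading swung to N — translation plus rotation needed
start: at (0,-2), heading E
1. arc(left, 3) → at (3,1), heading N
2. straight(3) → at (3,4), heading N
3. straight(3) → at (3,7), heading N
uniquely the one of 216 3-step routes that fits.

arc(left, 3), straight(3), straight(3)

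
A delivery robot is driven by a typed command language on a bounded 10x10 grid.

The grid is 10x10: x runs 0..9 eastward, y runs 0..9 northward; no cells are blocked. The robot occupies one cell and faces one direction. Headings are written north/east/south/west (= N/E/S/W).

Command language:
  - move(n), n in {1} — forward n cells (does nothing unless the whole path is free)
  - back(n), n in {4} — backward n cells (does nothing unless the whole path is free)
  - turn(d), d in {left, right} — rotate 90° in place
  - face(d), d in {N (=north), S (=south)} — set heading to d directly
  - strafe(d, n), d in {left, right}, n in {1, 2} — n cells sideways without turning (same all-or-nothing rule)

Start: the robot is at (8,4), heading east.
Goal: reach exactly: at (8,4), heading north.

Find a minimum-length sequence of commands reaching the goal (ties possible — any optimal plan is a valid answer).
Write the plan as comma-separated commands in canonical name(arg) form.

from: at (8,4), heading east
step 1 (turn(left)): at (8,4), heading north
minimal: 1 command(s), checked below 1.

turn(left)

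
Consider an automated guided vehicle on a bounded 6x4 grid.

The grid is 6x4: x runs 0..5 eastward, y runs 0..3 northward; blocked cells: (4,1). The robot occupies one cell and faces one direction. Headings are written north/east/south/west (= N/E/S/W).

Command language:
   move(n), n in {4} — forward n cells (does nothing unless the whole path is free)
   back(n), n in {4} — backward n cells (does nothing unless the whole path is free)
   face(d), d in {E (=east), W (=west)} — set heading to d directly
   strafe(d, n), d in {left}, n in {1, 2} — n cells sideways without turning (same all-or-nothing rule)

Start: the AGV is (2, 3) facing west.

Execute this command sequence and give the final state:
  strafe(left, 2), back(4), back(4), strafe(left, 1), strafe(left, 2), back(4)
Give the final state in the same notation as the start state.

(2, 0) facing west

begin: (2, 3) facing west
step 1 (strafe(left, 2)): (2, 1) facing west
step 2 (back(4)): (2, 1) facing west
step 3 (back(4)): (2, 1) facing west
step 4 (strafe(left, 1)): (2, 0) facing west
step 5 (strafe(left, 2)): (2, 0) facing west
step 6 (back(4)): (2, 0) facing west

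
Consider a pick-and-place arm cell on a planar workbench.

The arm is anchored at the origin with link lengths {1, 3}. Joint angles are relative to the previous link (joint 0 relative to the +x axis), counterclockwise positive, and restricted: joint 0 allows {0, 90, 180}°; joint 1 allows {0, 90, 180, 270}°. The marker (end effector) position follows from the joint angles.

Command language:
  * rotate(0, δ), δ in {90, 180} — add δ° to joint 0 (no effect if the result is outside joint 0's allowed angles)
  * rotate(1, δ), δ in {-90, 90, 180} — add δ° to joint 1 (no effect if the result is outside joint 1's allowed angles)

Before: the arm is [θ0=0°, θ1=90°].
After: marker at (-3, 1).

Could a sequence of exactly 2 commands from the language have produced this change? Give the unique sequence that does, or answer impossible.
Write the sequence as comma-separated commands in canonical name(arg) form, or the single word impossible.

rotate(0, 90), rotate(0, 180)

key: running rotate(0, 180) before rotate(0, 90) would end elsewhere — order is forced
begin: [θ0=0°, θ1=90°]
[1] after rotate(0, 90): [θ0=90°, θ1=90°]
[2] after rotate(0, 180): [θ0=90°, θ1=90°]
uniquely the one of 25 2-step routes that fits.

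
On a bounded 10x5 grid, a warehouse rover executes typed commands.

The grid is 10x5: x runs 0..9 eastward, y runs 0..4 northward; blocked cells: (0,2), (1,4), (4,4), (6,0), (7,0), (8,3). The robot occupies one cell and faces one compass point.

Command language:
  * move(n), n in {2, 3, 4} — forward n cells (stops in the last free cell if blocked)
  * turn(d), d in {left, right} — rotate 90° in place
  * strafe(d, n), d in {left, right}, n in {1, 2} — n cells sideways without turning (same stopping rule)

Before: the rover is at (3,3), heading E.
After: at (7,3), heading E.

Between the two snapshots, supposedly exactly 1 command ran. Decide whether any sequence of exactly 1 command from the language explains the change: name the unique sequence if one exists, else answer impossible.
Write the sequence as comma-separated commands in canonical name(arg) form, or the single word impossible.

key: still facing E — the one step turns nothing
t0: at (3,3), heading E
1. move(4) → at (7,3), heading E
no rival 1-sequence matches.

move(4)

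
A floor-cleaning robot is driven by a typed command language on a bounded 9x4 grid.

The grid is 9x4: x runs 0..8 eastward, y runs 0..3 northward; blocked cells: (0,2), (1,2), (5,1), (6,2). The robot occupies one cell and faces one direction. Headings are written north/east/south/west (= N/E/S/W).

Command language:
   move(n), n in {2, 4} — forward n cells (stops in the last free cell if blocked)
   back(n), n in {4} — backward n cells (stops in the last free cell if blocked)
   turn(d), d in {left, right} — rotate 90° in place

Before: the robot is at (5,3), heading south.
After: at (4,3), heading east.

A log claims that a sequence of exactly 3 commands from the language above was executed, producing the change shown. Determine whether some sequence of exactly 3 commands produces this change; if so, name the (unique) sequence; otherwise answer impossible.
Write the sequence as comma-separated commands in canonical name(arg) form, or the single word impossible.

turn(left), move(4), back(4)

key: cell and facing (now E) both changed — the 3 commands mix motion and turning
start: at (5,3), heading south
[1] after turn(left): at (5,3), heading east
[2] after move(4): at (8,3), heading east
[3] after back(4): at (4,3), heading east
all 125 alternatives checked — unique.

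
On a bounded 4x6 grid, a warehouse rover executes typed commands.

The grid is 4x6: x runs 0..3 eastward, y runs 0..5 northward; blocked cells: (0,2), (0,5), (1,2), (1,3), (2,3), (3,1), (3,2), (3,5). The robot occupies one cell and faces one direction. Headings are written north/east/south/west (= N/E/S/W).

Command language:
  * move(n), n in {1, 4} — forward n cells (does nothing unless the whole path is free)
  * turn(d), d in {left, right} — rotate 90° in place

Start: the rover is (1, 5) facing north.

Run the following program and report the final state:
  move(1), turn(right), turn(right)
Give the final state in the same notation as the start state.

begin: (1, 5) facing north
step 1 (move(1)): (1, 5) facing north
step 2 (turn(right)): (1, 5) facing east
step 3 (turn(right)): (1, 5) facing south

(1, 5) facing south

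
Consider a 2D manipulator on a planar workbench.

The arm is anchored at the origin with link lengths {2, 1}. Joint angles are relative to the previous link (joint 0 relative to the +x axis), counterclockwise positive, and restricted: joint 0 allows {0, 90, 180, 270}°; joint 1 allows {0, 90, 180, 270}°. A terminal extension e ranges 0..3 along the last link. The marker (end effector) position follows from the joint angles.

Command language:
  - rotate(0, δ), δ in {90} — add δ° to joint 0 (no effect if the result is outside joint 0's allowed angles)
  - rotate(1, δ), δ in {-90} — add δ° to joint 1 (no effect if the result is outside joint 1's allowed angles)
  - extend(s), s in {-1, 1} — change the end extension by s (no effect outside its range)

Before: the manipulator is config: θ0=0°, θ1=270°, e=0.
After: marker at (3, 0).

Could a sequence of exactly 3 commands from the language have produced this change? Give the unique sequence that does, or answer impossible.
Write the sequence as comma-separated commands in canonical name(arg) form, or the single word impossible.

begin: config: θ0=0°, θ1=270°, e=0
t=1 rotate(1, -90) ⇒ config: θ0=0°, θ1=180°, e=0
t=2 rotate(1, -90) ⇒ config: θ0=0°, θ1=90°, e=0
t=3 rotate(1, -90) ⇒ config: θ0=0°, θ1=0°, e=0
no other 3-command option fits: unique.

rotate(1, -90), rotate(1, -90), rotate(1, -90)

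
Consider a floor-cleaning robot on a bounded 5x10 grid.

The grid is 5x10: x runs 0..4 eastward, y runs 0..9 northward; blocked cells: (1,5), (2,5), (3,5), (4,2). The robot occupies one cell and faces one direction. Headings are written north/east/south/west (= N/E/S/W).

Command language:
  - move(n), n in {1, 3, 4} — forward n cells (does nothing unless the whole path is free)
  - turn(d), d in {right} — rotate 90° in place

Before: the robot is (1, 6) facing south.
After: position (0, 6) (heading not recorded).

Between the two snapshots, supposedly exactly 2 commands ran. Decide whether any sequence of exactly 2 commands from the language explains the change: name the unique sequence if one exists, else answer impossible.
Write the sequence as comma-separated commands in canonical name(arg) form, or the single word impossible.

key: running move(1) before turn(right) would end elsewhere — order is forced
from: (1, 6) facing south
[1] after turn(right): (1, 6) facing west
[2] after move(1): (0, 6) facing west
no other 2-command option fits: unique.

turn(right), move(1)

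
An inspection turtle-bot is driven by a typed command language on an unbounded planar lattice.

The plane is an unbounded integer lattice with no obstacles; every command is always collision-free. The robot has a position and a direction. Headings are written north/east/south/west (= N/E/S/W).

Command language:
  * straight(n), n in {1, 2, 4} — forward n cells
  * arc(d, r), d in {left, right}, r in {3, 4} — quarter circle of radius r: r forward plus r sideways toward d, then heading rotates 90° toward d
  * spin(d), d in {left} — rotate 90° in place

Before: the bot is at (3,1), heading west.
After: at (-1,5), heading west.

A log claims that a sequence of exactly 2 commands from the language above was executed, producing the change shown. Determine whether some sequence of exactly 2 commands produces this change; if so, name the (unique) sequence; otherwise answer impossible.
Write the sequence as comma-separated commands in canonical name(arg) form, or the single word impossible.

key: running spin(left) before arc(right, 4) would end elsewhere — order is forced
from: at (3,1), heading west
[1] after arc(right, 4): at (-1,5), heading north
[2] after spin(left): at (-1,5), heading west
no other 2-command option fits: unique.

arc(right, 4), spin(left)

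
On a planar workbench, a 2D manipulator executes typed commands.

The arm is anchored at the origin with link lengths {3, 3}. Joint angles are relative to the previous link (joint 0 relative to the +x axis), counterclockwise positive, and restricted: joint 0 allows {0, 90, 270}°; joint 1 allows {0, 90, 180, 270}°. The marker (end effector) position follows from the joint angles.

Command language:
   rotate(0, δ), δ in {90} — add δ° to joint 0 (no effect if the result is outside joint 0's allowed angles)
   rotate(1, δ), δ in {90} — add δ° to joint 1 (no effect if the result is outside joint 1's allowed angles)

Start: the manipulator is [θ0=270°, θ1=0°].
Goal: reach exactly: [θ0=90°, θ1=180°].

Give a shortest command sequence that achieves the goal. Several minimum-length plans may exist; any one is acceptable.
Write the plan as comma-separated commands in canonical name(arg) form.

t0: [θ0=270°, θ1=0°]
step 1 (rotate(1, 90)): [θ0=270°, θ1=90°]
step 2 (rotate(1, 90)): [θ0=270°, θ1=180°]
step 3 (rotate(0, 90)): [θ0=0°, θ1=180°]
step 4 (rotate(0, 90)): [θ0=90°, θ1=180°]
no 3-step plan works, so 4 is optimal.

rotate(1, 90), rotate(1, 90), rotate(0, 90), rotate(0, 90)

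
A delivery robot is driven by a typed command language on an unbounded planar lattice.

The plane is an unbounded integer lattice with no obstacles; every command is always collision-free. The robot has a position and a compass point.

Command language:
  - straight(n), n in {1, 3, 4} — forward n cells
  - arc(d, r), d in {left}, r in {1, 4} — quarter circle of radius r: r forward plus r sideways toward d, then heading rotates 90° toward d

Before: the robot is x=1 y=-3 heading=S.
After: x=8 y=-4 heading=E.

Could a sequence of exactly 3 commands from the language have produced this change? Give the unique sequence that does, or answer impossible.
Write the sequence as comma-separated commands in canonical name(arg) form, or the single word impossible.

arc(left, 1), straight(3), straight(3)

key: order matters: swapping arc(left, 1) and straight(3) lands elsewhere
begin: x=1 y=-3 heading=S
1. arc(left, 1) → x=2 y=-4 heading=E
2. straight(3) → x=5 y=-4 heading=E
3. straight(3) → x=8 y=-4 heading=E
all 125 alternatives checked — unique.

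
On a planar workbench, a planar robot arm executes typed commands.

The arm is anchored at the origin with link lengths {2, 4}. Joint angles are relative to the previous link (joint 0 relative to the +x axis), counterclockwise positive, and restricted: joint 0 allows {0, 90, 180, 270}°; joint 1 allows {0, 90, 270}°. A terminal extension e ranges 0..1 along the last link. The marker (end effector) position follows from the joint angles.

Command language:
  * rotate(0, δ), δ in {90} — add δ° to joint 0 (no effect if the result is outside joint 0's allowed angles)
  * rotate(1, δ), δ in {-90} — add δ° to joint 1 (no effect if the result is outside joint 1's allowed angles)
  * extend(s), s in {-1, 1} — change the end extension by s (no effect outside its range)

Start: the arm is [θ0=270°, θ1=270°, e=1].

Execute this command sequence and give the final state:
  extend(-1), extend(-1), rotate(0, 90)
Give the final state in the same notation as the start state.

[θ0=0°, θ1=270°, e=0]

begin: [θ0=270°, θ1=270°, e=1]
[1] after extend(-1): [θ0=270°, θ1=270°, e=0]
[2] after extend(-1): [θ0=270°, θ1=270°, e=0]
[3] after rotate(0, 90): [θ0=0°, θ1=270°, e=0]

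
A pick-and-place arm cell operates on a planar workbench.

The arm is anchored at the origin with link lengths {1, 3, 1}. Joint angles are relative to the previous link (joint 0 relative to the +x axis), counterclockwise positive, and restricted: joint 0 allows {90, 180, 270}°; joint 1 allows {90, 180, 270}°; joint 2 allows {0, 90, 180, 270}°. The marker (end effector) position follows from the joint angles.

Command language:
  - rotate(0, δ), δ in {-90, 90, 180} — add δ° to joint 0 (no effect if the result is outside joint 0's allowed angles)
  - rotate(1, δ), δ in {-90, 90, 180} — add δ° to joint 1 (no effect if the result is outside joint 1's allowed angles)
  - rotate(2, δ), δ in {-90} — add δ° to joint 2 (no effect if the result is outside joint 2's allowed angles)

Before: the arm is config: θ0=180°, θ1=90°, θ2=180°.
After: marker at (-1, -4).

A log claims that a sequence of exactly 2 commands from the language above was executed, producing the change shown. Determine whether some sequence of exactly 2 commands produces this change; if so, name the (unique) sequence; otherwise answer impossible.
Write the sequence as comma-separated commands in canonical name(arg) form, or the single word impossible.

rotate(2, -90), rotate(2, -90)

start: config: θ0=180°, θ1=90°, θ2=180°
step 1 (rotate(2, -90)): config: θ0=180°, θ1=90°, θ2=90°
step 2 (rotate(2, -90)): config: θ0=180°, θ1=90°, θ2=0°
all 49 alternatives checked — unique.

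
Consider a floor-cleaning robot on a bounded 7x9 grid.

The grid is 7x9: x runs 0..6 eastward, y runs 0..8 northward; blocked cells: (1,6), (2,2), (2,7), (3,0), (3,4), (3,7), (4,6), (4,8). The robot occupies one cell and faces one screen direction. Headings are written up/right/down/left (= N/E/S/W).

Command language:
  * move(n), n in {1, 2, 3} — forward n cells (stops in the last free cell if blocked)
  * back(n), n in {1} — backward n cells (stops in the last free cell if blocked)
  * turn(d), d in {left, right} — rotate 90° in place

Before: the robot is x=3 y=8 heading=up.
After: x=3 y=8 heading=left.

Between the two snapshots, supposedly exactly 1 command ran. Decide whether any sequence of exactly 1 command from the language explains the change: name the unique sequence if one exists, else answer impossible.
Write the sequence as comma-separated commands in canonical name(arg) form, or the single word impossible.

turn(left)

key: (3,8) unchanged — the single command moves nothing
initial: x=3 y=8 heading=up
t=1 turn(left) ⇒ x=3 y=8 heading=left
all 6 alternatives checked — unique.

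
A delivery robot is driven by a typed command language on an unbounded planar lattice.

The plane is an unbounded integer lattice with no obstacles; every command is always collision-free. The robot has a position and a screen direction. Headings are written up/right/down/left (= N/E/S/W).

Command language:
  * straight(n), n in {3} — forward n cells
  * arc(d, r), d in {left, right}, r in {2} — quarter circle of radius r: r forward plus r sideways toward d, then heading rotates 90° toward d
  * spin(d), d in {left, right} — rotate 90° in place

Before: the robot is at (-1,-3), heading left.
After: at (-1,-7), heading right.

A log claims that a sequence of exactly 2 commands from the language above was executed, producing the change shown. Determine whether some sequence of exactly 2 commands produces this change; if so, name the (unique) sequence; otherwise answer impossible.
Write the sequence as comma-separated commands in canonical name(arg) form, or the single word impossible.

key: position moved to (-1,-7) AND the heading swung to E — translation plus rotation needed
t0: at (-1,-3), heading left
t=1 arc(left, 2) ⇒ at (-3,-5), heading down
t=2 arc(left, 2) ⇒ at (-1,-7), heading right
all 25 alternatives checked — unique.

arc(left, 2), arc(left, 2)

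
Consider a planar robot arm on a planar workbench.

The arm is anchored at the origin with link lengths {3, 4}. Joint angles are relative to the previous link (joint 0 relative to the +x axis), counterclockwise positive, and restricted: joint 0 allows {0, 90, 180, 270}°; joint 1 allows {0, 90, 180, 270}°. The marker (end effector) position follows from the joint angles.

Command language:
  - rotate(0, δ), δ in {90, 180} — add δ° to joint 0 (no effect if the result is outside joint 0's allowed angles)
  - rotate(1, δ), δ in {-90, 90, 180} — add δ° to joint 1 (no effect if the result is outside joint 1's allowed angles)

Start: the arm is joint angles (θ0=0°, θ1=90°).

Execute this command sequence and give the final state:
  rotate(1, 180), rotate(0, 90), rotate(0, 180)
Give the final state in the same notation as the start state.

from: joint angles (θ0=0°, θ1=90°)
1. rotate(1, 180) → joint angles (θ0=0°, θ1=270°)
2. rotate(0, 90) → joint angles (θ0=90°, θ1=270°)
3. rotate(0, 180) → joint angles (θ0=270°, θ1=270°)

joint angles (θ0=270°, θ1=270°)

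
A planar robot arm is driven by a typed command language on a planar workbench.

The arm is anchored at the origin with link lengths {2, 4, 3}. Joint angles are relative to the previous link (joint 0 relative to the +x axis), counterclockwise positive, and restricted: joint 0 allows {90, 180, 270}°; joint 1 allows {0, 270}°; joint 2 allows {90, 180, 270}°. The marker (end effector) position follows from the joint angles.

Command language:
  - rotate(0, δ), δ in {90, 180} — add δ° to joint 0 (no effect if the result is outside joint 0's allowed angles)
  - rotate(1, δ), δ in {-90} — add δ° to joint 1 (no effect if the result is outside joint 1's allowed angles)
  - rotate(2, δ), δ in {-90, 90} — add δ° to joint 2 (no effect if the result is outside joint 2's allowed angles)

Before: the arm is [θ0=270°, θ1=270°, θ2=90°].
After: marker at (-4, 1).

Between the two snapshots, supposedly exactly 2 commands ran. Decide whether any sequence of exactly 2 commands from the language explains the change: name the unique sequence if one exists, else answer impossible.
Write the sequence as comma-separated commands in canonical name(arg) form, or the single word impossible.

from: [θ0=270°, θ1=270°, θ2=90°]
step 1 (rotate(2, 90)): [θ0=270°, θ1=270°, θ2=180°]
step 2 (rotate(2, 90)): [θ0=270°, θ1=270°, θ2=270°]
uniquely the one of 25 2-step routes that fits.

rotate(2, 90), rotate(2, 90)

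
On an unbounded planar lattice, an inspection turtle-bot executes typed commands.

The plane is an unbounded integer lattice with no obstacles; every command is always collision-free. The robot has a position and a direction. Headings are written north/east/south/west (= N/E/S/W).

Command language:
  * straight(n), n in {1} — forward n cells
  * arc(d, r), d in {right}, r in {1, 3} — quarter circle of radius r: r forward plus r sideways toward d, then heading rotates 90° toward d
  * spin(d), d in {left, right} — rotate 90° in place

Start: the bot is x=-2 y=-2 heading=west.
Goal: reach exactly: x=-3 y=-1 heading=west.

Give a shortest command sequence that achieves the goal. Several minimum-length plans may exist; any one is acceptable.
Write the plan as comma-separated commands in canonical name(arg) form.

arc(right, 1), spin(left)

start: x=-2 y=-2 heading=west
1. arc(right, 1) → x=-3 y=-1 heading=north
2. spin(left) → x=-3 y=-1 heading=west
no 1-step plan works, so 2 is optimal.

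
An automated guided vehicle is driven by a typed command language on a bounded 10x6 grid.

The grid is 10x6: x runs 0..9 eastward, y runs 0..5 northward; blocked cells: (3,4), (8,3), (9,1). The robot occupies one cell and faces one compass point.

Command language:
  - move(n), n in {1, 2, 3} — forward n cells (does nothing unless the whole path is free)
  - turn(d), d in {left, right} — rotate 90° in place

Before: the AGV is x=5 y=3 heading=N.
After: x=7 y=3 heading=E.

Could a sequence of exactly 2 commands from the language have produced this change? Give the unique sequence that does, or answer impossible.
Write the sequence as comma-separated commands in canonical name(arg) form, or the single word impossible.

turn(right), move(2)

key: order matters: swapping turn(right) and move(2) lands elsewhere
t0: x=5 y=3 heading=N
[1] after turn(right): x=5 y=3 heading=E
[2] after move(2): x=7 y=3 heading=E
uniquely the one of 25 2-step routes that fits.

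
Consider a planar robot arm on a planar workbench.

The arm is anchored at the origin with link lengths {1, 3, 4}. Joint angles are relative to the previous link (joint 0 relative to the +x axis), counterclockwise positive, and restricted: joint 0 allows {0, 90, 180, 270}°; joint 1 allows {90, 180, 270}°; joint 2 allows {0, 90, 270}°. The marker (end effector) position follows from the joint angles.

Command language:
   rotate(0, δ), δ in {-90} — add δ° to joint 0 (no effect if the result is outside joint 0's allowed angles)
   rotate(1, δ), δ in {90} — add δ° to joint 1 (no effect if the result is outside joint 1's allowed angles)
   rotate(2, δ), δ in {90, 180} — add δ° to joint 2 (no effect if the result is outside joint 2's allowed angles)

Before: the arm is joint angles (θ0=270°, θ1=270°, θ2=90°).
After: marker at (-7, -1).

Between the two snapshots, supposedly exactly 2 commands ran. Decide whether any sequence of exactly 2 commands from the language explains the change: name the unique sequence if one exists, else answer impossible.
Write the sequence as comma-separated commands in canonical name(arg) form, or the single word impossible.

key: order matters: swapping rotate(2, 180) and rotate(2, 90) lands elsewhere
t0: joint angles (θ0=270°, θ1=270°, θ2=90°)
[1] after rotate(2, 180): joint angles (θ0=270°, θ1=270°, θ2=270°)
[2] after rotate(2, 90): joint angles (θ0=270°, θ1=270°, θ2=0°)
uniquely the one of 16 2-step routes that fits.

rotate(2, 180), rotate(2, 90)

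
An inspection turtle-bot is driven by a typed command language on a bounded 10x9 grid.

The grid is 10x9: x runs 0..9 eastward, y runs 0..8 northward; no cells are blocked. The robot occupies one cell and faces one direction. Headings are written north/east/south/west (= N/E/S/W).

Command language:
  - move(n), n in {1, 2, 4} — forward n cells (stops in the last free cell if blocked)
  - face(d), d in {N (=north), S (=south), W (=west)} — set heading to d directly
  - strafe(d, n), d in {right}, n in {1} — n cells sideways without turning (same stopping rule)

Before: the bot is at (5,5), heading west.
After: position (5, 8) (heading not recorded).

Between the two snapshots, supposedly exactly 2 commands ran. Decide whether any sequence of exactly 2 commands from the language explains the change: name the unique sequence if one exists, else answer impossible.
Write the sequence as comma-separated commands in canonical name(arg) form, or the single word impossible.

face(N), move(4)

key: order matters: swapping face(N) and move(4) lands elsewhere
initial: at (5,5), heading west
[1] after face(N): at (5,5), heading north
[2] after move(4): at (5,8), heading north
uniquely the one of 49 2-step routes that fits.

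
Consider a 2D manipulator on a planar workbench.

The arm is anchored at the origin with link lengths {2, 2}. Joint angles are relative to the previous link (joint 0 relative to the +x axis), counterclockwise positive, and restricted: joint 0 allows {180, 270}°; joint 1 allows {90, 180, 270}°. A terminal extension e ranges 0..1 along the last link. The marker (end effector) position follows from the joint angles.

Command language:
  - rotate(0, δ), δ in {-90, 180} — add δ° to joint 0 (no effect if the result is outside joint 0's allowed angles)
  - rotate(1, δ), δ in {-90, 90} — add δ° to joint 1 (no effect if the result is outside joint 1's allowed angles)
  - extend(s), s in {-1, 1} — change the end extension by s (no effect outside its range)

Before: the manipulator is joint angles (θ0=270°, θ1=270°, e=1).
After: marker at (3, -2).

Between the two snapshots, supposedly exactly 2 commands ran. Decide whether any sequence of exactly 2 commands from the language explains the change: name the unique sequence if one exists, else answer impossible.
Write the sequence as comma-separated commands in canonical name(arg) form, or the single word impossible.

from: joint angles (θ0=270°, θ1=270°, e=1)
1. rotate(1, -90) → joint angles (θ0=270°, θ1=180°, e=1)
2. rotate(1, -90) → joint angles (θ0=270°, θ1=90°, e=1)
no other 2-command option fits: unique.

rotate(1, -90), rotate(1, -90)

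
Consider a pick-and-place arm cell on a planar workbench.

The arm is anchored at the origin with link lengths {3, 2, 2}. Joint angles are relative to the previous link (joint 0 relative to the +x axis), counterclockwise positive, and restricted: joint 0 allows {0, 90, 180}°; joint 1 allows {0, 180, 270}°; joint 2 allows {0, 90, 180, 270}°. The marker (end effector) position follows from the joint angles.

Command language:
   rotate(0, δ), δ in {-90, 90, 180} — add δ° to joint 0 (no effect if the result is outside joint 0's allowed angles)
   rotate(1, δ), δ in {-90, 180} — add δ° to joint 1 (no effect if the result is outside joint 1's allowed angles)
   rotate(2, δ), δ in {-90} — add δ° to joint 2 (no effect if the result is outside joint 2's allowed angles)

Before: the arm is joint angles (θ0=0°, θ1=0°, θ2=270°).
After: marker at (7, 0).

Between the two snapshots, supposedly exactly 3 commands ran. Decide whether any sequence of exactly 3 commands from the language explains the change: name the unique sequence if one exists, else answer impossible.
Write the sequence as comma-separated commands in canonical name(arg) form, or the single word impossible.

rotate(2, -90), rotate(2, -90), rotate(2, -90)

start: joint angles (θ0=0°, θ1=0°, θ2=270°)
t=1 rotate(2, -90) ⇒ joint angles (θ0=0°, θ1=0°, θ2=180°)
t=2 rotate(2, -90) ⇒ joint angles (θ0=0°, θ1=0°, θ2=90°)
t=3 rotate(2, -90) ⇒ joint angles (θ0=0°, θ1=0°, θ2=0°)
all 216 alternatives checked — unique.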